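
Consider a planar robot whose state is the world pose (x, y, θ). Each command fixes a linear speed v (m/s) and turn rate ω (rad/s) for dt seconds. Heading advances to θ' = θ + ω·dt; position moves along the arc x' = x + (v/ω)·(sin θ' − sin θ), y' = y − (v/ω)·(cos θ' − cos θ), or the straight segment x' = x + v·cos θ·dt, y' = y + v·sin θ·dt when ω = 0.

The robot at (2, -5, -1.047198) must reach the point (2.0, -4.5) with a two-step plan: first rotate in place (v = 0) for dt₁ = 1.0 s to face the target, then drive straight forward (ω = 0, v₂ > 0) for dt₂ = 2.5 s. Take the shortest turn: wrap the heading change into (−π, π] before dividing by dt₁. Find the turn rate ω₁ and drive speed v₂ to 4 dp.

heading to target = atan2(-4.5−-5, 2−2) = 1.5708
Δθ = wrap(1.5708 − -1.0472) = 2.6180; ω₁ = Δθ/dt₁ = 2.6180
distance = √((2−2)² + (-4.5−-5)²) = 0.5000; v₂ = distance/dt₂ = 0.2000

ω₁ = 2.6180, v₂ = 0.2000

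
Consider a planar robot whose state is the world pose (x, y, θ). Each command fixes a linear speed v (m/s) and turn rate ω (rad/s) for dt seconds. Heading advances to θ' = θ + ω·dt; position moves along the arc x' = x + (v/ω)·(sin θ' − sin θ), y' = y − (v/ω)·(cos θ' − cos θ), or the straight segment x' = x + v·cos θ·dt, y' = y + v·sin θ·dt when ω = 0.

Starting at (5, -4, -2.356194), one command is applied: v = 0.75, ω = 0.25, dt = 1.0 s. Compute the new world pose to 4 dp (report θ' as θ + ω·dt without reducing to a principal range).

θ' = -2.3562 + 0.25·1.0 = -2.1062
R = v/ω = 0.75/0.25 = 3.0000
x' = 5 + 3.0000·(sin -2.1062 − sin -2.3562) = 4.5411
y' = -4 − 3.0000·(cos -2.1062 − cos -2.3562) = -4.5908

(4.5411, -4.5908, -2.1062)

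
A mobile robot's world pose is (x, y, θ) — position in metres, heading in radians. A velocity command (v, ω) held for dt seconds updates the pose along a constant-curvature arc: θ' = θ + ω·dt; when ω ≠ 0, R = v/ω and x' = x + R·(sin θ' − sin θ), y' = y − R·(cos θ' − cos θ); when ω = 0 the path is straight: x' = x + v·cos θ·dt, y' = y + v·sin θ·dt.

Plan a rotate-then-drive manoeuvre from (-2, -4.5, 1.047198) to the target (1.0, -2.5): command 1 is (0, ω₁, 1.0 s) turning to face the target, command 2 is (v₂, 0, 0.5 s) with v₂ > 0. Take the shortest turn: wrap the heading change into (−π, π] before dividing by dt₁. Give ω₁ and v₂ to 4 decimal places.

heading to target = atan2(-2.5−-4.5, 1−-2) = 0.5880
Δθ = wrap(0.5880 − 1.0472) = -0.4592; ω₁ = Δθ/dt₁ = -0.4592
distance = √((1−-2)² + (-2.5−-4.5)²) = 3.6056; v₂ = distance/dt₂ = 7.2111

ω₁ = -0.4592, v₂ = 7.2111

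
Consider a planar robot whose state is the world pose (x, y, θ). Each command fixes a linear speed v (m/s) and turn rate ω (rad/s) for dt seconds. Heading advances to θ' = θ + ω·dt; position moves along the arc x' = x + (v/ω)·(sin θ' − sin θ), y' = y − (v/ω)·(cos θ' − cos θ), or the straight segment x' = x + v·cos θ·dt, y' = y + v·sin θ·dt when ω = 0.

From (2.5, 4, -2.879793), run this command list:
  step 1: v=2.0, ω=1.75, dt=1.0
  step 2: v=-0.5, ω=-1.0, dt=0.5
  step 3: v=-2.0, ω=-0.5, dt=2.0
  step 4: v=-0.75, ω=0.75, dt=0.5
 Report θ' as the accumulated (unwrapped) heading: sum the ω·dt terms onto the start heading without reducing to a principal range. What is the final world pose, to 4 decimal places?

(4.0347, 6.1427, -2.2548)

step 1: θ'=-1.1298 (R=1.1429) → pose (1.7623, 2.4083, -1.1298)
step 2: θ'=-1.6298 (R=0.5000) → pose (1.7153, 2.6512, -1.6298)
step 3: θ'=-2.6298 (R=4.0000) → pose (3.7494, 5.9028, -2.6298)
step 4: θ'=-2.2548 (R=-1.0000) → pose (4.0347, 6.1427, -2.2548)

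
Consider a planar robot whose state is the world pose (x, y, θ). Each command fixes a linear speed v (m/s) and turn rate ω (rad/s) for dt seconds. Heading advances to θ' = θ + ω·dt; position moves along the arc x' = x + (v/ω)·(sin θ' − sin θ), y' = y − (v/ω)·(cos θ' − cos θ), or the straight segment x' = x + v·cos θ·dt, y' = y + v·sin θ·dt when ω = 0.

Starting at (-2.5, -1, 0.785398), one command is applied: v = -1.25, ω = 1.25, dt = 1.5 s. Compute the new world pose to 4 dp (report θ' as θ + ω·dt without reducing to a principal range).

(-2.2557, -2.5935, 2.6604)

θ' = 0.7854 + 1.25·1.5 = 2.6604
R = v/ω = -1.25/1.25 = -1.0000
x' = -2.5 + -1.0000·(sin 2.6604 − sin 0.7854) = -2.2557
y' = -1 − -1.0000·(cos 2.6604 − cos 0.7854) = -2.5935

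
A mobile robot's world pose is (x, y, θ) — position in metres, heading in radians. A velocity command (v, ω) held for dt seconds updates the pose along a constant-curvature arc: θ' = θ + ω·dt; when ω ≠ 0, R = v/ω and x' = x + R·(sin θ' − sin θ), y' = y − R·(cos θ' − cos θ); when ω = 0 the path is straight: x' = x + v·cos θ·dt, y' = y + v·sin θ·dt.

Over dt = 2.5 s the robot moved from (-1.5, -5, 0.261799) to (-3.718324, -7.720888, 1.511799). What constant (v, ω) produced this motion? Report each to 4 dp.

Δθ = 1.511799 − 0.261799 = 1.250000
ω = Δθ/dt = 1.250000/2.5 = 0.5000
R = −Δy/(cos θ' − cos θ) = -3.0000
v = R·ω = -3.0000·0.5000 = -1.5000

v = -1.5000, ω = 0.5000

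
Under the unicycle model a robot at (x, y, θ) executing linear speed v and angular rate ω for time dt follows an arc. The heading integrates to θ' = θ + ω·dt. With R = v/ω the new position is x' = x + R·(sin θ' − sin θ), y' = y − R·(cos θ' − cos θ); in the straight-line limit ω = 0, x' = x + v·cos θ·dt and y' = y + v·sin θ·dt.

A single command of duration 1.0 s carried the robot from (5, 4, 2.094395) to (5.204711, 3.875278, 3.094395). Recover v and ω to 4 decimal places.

v = -0.2500, ω = 1.0000

Δθ = 3.094395 − 2.094395 = 1.000000
ω = Δθ/dt = 1.000000/1.0 = 1.0000
R = Δx/(sin θ' − sin θ) = -0.2500
v = R·ω = -0.2500·1.0000 = -0.2500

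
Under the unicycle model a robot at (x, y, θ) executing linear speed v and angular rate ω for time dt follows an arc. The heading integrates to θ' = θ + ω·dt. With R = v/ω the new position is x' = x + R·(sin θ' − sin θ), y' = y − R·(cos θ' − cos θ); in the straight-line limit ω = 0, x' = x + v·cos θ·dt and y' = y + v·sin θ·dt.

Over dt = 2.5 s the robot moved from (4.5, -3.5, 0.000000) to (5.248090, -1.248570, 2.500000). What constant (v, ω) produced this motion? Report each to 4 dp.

Δθ = 2.500000 − 0.000000 = 2.500000
ω = Δθ/dt = 2.500000/2.5 = 1.0000
R = −Δy/(cos θ' − cos θ) = 1.2500
v = R·ω = 1.2500·1.0000 = 1.2500

v = 1.2500, ω = 1.0000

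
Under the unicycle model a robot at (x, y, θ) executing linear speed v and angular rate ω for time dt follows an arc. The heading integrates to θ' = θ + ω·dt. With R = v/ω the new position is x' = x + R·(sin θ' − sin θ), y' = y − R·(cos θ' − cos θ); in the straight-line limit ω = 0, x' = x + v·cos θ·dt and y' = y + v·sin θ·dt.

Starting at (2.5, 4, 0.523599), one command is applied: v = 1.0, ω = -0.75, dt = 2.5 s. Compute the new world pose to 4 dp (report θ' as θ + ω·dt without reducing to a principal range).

(4.4680, 3.1355, -1.3514)

θ' = 0.5236 + -0.75·2.5 = -1.3514
R = v/ω = 1.0/-0.75 = -1.3333
x' = 2.5 + -1.3333·(sin -1.3514 − sin 0.5236) = 4.4680
y' = 4 − -1.3333·(cos -1.3514 − cos 0.5236) = 3.1355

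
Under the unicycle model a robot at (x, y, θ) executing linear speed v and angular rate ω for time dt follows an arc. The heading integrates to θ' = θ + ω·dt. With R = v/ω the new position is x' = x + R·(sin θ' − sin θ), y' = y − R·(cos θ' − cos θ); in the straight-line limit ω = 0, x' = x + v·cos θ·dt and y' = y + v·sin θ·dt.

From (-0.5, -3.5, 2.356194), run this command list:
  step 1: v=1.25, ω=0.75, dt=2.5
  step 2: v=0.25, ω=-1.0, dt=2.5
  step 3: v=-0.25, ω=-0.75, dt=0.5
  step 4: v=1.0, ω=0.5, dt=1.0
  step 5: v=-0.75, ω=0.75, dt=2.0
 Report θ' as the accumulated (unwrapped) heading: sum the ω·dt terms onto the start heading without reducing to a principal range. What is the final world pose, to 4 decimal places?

step 1: θ'=4.2312 (R=1.6667) → pose (-3.1559, -3.9071, 4.2312)
step 2: θ'=1.7312 (R=-0.2500) → pose (-3.6243, -3.8313, 1.7312)
step 3: θ'=1.3562 (R=0.3333) → pose (-3.6277, -3.9556, 1.3562)
step 4: θ'=1.8562 (R=2.0000) → pose (-3.6627, -2.9666, 1.8562)
step 5: θ'=3.3562 (R=-1.0000) → pose (-2.4902, -3.6621, 3.3562)

(-2.4902, -3.6621, 3.3562)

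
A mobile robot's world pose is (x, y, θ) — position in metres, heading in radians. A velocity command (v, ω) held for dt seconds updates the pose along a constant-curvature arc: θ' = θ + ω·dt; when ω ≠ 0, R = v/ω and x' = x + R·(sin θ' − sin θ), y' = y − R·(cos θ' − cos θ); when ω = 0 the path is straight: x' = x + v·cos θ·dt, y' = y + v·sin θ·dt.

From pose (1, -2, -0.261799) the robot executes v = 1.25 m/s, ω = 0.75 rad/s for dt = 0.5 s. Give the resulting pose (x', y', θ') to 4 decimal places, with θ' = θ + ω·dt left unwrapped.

(1.6196, -2.0461, 0.1132)

θ' = -0.2618 + 0.75·0.5 = 0.1132
R = v/ω = 1.25/0.75 = 1.6667
x' = 1 + 1.6667·(sin 0.1132 − sin -0.2618) = 1.6196
y' = -2 − 1.6667·(cos 0.1132 − cos -0.2618) = -2.0461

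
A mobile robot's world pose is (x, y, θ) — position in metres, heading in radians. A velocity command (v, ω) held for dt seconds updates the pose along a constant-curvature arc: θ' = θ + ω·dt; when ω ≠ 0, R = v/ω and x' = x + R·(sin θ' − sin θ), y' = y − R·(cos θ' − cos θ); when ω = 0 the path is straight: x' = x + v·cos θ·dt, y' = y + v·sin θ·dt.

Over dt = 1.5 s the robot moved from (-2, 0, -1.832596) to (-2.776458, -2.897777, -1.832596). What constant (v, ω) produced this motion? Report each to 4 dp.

v = 2.0000, ω = 0.0000

Δθ = -1.832596 − -1.832596 = 0.000000
ω = Δθ/dt = 0.000000/1.5 = 0.0000
ω = 0 → v = (Δx·cos θ + Δy·sin θ)/dt = 2.0000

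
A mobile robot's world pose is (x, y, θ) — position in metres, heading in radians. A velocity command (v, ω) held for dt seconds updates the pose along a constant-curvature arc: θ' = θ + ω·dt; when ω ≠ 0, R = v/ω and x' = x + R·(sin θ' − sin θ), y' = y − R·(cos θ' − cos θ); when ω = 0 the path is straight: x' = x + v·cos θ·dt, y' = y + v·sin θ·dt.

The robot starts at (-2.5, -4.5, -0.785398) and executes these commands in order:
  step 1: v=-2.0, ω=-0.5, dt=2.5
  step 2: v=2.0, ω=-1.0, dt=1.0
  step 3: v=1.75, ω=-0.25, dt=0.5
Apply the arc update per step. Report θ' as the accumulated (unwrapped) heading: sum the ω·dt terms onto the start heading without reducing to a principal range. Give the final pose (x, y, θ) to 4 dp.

(-5.6972, -1.0101, -3.1604)

step 1: θ'=-2.0354 (R=4.0000) → pose (-3.2476, 0.1207, -2.0354)
step 2: θ'=-3.0354 (R=-2.0000) → pose (-4.8236, -0.9719, -3.0354)
step 3: θ'=-3.1604 (R=-7.0000) → pose (-5.6972, -1.0101, -3.1604)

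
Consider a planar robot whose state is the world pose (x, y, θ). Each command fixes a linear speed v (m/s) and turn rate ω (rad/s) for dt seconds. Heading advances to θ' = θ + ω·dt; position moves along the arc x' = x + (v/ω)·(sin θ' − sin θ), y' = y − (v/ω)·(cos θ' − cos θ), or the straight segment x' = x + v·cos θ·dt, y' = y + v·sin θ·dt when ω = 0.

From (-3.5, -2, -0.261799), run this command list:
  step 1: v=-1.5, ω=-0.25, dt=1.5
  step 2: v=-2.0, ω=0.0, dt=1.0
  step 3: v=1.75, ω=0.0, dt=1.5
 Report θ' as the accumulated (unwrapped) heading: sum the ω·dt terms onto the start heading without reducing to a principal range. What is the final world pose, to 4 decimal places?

(-5.0123, -1.4001, -0.6368)

step 1: θ'=-0.6368 (R=6.0000) → pose (-5.5148, -1.0285, -0.6368)
step 2: θ'=-0.6368 (straight) → pose (-7.1228, 0.1608, -0.6368)
step 3: θ'=-0.6368 (straight) → pose (-5.0123, -1.4001, -0.6368)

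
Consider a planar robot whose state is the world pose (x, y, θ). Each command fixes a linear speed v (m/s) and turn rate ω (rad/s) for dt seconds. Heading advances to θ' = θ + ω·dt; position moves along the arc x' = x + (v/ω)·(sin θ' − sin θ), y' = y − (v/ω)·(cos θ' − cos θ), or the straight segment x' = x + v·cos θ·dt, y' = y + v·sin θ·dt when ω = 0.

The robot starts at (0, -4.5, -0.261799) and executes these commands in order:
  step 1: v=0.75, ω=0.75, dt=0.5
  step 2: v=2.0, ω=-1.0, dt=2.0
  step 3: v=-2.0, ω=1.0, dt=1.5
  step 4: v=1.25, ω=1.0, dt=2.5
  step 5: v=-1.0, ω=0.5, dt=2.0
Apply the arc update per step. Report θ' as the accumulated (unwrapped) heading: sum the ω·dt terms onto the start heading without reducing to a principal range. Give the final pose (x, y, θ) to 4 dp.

(4.5504, -3.8265, 3.1132)

step 1: θ'=0.1132 (R=1.0000) → pose (0.3718, -4.5277, 0.1132)
step 2: θ'=-1.8868 (R=-2.0000) → pose (2.4987, -7.1364, -1.8868)
step 3: θ'=-0.3868 (R=-2.0000) → pose (1.3521, -4.6626, -0.3868)
step 4: θ'=2.1132 (R=1.2500) → pose (2.8943, -2.8597, 2.1132)
step 5: θ'=3.1132 (R=-2.0000) → pose (4.5504, -3.8265, 3.1132)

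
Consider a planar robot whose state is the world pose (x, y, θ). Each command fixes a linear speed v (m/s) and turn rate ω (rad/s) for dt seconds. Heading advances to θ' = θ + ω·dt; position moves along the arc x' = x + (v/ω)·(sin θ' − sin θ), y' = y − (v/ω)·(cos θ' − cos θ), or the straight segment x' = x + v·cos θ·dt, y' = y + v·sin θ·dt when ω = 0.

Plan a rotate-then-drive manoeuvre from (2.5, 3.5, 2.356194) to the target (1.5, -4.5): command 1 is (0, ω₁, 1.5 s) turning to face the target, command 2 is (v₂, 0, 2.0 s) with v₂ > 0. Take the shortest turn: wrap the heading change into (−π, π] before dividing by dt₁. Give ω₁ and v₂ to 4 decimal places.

ω₁ = 1.4879, v₂ = 4.0311

heading to target = atan2(-4.5−3.5, 1.5−2.5) = -1.6952
Δθ = wrap(-1.6952 − 2.3562) = 2.2318; ω₁ = Δθ/dt₁ = 1.4879
distance = √((1.5−2.5)² + (-4.5−3.5)²) = 8.0623; v₂ = distance/dt₂ = 4.0311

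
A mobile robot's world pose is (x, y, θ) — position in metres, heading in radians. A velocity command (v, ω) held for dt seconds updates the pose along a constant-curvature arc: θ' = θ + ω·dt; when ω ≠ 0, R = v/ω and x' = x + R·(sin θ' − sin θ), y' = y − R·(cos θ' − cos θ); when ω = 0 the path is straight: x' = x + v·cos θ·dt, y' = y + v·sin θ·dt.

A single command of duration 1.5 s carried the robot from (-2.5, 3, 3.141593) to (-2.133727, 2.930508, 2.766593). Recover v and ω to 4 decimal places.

v = -0.2500, ω = -0.2500

Δθ = 2.766593 − 3.141593 = -0.375000
ω = Δθ/dt = -0.375000/1.5 = -0.2500
R = Δx/(sin θ' − sin θ) = 1.0000
v = R·ω = 1.0000·-0.2500 = -0.2500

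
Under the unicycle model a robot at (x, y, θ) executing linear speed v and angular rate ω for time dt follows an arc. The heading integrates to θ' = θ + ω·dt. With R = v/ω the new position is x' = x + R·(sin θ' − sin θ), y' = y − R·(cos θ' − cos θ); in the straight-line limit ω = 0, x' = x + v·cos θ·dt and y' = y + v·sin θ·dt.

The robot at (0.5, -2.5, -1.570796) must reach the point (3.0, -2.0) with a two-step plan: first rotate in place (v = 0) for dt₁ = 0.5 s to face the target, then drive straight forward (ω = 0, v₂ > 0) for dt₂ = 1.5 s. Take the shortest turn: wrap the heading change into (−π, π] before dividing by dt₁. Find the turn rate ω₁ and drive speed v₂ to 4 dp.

heading to target = atan2(-2−-2.5, 3−0.5) = 0.1974
Δθ = wrap(0.1974 − -1.5708) = 1.7682; ω₁ = Δθ/dt₁ = 3.5364
distance = √((3−0.5)² + (-2−-2.5)²) = 2.5495; v₂ = distance/dt₂ = 1.6997

ω₁ = 3.5364, v₂ = 1.6997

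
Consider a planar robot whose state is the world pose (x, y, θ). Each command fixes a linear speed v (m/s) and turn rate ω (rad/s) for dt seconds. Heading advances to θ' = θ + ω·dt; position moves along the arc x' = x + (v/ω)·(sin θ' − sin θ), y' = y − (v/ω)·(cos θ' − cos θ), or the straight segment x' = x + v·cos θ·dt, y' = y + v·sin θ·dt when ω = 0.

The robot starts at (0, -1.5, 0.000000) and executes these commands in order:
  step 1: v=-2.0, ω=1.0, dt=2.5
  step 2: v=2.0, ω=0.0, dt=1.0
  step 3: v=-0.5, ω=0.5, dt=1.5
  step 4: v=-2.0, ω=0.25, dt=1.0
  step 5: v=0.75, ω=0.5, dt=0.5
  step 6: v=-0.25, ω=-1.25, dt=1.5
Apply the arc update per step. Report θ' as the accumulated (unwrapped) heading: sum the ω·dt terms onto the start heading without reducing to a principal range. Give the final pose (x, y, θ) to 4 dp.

step 1: θ'=2.5000 (R=-2.0000) → pose (-1.1969, -5.1023, 2.5000)
step 2: θ'=2.5000 (straight) → pose (-2.7992, -3.9053, 2.5000)
step 3: θ'=3.2500 (R=-1.0000) → pose (-2.0926, -4.0983, 3.2500)
step 4: θ'=3.5000 (R=-8.0000) → pose (-0.1519, -3.6369, 3.5000)
step 5: θ'=3.7500 (R=1.5000) → pose (-0.4830, -3.8108, 3.7500)
step 6: θ'=1.8750 (R=0.2000) → pose (-0.1779, -3.9150, 1.8750)

(-0.1779, -3.9150, 1.8750)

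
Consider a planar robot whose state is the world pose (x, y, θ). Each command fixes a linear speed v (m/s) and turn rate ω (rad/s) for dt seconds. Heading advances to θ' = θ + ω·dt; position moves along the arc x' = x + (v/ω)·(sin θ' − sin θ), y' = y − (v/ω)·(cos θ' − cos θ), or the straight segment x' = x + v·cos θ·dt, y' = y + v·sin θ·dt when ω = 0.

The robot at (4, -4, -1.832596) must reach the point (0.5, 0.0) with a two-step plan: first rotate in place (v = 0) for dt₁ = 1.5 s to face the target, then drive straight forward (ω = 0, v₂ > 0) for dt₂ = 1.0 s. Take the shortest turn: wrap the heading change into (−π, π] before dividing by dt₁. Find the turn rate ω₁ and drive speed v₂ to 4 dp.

ω₁ = -1.4406, v₂ = 5.3151

heading to target = atan2(0−-4, 0.5−4) = 2.2896
Δθ = wrap(2.2896 − -1.8326) = -2.1610; ω₁ = Δθ/dt₁ = -1.4406
distance = √((0.5−4)² + (0−-4)²) = 5.3151; v₂ = distance/dt₂ = 5.3151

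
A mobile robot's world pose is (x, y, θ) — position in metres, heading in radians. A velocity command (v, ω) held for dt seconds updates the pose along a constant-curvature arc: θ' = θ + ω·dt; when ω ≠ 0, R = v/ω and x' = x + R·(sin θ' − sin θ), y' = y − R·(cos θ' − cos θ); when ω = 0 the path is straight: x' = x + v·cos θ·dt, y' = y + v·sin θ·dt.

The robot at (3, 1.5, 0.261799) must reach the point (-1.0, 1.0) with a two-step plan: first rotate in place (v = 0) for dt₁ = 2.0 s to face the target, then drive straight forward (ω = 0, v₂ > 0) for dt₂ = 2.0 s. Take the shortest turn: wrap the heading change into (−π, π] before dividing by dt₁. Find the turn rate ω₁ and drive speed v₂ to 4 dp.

ω₁ = 1.5021, v₂ = 2.0156

heading to target = atan2(1−1.5, -1−3) = -3.0172
Δθ = wrap(-3.0172 − 0.2618) = 3.0041; ω₁ = Δθ/dt₁ = 1.5021
distance = √((-1−3)² + (1−1.5)²) = 4.0311; v₂ = distance/dt₂ = 2.0156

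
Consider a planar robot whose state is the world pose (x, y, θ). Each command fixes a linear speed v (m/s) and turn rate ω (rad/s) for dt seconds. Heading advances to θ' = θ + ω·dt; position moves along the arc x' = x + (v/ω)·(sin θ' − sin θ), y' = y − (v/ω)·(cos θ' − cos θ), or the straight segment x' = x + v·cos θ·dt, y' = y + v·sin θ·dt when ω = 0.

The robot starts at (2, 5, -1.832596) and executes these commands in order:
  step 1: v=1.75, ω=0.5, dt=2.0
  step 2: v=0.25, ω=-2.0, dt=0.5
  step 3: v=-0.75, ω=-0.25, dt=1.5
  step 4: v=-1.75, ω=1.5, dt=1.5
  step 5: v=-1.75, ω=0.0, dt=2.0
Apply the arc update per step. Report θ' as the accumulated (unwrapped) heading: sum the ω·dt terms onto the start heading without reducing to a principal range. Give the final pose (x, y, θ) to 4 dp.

(-1.1784, 4.3407, 0.0424)

step 1: θ'=-0.8326 (R=3.5000) → pose (2.7919, 1.7388, -0.8326)
step 2: θ'=-1.8326 (R=-0.1250) → pose (2.8201, 1.6223, -1.8326)
step 3: θ'=-2.2076 (R=3.0000) → pose (3.3059, 2.6297, -2.2076)
step 4: θ'=0.0424 (R=-1.1667) → pose (2.3184, 4.4891, 0.0424)
step 5: θ'=0.0424 (straight) → pose (-1.1784, 4.3407, 0.0424)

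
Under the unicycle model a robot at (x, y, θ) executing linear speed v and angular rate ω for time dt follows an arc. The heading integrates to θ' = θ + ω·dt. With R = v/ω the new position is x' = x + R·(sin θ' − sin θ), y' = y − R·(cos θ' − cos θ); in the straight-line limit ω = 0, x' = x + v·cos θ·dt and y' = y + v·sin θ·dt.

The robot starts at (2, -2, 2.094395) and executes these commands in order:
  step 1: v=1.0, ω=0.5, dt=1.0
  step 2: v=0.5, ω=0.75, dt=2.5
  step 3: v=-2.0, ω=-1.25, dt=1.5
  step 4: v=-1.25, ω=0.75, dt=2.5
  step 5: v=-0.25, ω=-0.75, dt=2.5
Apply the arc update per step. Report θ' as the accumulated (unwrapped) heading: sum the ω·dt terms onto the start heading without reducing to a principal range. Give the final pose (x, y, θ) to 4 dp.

step 1: θ'=2.5944 (R=2.0000) → pose (1.3085, -1.2920, 2.5944)
step 2: θ'=4.4694 (R=0.6667) → pose (0.3146, -1.7009, 4.4694)
step 3: θ'=2.5944 (R=1.6000) → pose (2.7001, -0.7195, 2.5944)
step 4: θ'=4.4694 (R=-1.6667) → pose (5.1849, 0.3028, 4.4694)
step 5: θ'=2.5944 (R=0.3333) → pose (5.6819, 0.5072, 2.5944)

(5.6819, 0.5072, 2.5944)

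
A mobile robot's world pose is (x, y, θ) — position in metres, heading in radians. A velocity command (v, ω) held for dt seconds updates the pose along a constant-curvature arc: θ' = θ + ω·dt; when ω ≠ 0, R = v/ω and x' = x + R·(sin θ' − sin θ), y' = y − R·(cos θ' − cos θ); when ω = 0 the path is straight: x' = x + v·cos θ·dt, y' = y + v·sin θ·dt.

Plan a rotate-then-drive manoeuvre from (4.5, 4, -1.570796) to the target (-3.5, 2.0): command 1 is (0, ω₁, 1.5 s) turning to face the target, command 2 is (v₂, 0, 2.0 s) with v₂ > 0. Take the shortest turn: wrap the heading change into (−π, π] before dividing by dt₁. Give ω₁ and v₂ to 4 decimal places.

heading to target = atan2(2−4, -3.5−4.5) = -2.8966
Δθ = wrap(-2.8966 − -1.5708) = -1.3258; ω₁ = Δθ/dt₁ = -0.8839
distance = √((-3.5−4.5)² + (2−4)²) = 8.2462; v₂ = distance/dt₂ = 4.1231

ω₁ = -0.8839, v₂ = 4.1231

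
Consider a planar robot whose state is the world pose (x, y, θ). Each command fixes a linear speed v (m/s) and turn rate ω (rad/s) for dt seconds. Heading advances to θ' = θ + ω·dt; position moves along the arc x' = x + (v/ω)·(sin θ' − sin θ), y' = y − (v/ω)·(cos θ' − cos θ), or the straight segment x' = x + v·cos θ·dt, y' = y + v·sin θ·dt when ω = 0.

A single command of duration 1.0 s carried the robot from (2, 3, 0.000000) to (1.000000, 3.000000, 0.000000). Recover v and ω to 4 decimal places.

v = -1.0000, ω = 0.0000

Δθ = 0.000000 − 0.000000 = 0.000000
ω = Δθ/dt = 0.000000/1.0 = 0.0000
ω = 0 → v = (Δx·cos θ + Δy·sin θ)/dt = -1.0000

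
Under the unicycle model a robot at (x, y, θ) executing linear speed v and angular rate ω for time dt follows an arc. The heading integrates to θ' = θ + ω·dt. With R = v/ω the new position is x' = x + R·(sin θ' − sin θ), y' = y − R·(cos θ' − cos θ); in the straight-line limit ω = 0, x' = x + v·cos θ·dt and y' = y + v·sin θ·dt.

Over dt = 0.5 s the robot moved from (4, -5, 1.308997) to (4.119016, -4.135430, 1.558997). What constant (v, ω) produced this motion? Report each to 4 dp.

v = 1.7500, ω = 0.5000

Δθ = 1.558997 − 1.308997 = 0.250000
ω = Δθ/dt = 0.250000/0.5 = 0.5000
R = −Δy/(cos θ' − cos θ) = 3.5000
v = R·ω = 3.5000·0.5000 = 1.7500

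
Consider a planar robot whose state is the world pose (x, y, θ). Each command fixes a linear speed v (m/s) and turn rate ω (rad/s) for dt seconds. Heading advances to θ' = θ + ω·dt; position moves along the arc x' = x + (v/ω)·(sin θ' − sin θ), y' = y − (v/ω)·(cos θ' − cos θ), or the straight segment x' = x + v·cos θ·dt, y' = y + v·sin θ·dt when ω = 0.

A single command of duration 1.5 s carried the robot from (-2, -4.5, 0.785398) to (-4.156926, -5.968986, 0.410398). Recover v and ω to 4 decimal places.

v = -1.7500, ω = -0.2500

Δθ = 0.410398 − 0.785398 = -0.375000
ω = Δθ/dt = -0.375000/1.5 = -0.2500
R = Δx/(sin θ' − sin θ) = 7.0000
v = R·ω = 7.0000·-0.2500 = -1.7500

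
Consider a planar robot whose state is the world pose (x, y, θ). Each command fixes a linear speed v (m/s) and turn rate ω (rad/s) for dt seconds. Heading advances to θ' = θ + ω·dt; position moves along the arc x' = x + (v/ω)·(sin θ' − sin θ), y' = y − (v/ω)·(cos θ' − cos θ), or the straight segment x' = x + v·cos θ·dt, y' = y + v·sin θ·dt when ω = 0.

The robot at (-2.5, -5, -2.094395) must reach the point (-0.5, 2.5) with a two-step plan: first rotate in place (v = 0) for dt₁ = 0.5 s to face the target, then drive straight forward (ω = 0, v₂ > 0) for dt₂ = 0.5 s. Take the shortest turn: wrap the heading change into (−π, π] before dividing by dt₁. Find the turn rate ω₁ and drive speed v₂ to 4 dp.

ω₁ = -5.7572, v₂ = 15.5242

heading to target = atan2(2.5−-5, -0.5−-2.5) = 1.3102
Δθ = wrap(1.3102 − -2.0944) = -2.8786; ω₁ = Δθ/dt₁ = -5.7572
distance = √((-0.5−-2.5)² + (2.5−-5)²) = 7.7621; v₂ = distance/dt₂ = 15.5242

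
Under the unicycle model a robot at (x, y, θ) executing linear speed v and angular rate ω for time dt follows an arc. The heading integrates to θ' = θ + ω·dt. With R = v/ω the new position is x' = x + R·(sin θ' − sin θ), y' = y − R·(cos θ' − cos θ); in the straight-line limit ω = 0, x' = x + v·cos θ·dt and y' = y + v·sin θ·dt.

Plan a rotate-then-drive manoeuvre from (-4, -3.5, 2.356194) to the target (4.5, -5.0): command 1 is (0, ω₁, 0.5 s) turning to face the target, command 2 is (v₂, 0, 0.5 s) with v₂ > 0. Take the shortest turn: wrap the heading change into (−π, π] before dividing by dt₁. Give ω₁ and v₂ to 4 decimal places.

heading to target = atan2(-5−-3.5, 4.5−-4) = -0.1747
Δθ = wrap(-0.1747 − 2.3562) = -2.5309; ω₁ = Δθ/dt₁ = -5.0617
distance = √((4.5−-4)² + (-5−-3.5)²) = 8.6313; v₂ = distance/dt₂ = 17.2627

ω₁ = -5.0617, v₂ = 17.2627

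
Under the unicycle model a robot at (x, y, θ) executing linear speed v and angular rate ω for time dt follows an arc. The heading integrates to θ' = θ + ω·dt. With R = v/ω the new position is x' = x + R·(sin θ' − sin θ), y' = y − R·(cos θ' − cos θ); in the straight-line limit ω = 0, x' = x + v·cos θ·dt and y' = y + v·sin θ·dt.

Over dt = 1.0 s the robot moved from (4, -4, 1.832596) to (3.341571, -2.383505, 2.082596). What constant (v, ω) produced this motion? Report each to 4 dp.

Δθ = 2.082596 − 1.832596 = 0.250000
ω = Δθ/dt = 0.250000/1.0 = 0.2500
R = −Δy/(cos θ' − cos θ) = 7.0000
v = R·ω = 7.0000·0.2500 = 1.7500

v = 1.7500, ω = 0.2500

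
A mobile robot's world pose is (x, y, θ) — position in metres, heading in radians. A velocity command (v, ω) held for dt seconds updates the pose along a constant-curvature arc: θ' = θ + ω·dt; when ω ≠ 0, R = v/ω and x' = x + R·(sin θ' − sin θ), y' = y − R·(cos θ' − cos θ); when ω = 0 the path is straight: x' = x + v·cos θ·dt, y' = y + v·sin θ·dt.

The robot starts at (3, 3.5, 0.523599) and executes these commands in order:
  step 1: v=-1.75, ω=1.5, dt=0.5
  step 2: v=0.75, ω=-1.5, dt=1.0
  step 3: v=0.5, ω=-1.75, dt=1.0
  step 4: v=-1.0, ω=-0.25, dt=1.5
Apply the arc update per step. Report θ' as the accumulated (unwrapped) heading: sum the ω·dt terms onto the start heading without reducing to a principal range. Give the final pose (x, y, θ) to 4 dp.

(4.0900, 4.0175, -2.3514)

step 1: θ'=1.2736 (R=-1.1667) → pose (2.4678, 2.8313, 1.2736)
step 2: θ'=-0.2264 (R=-0.5000) → pose (3.0581, 3.1721, -0.2264)
step 3: θ'=-1.9764 (R=-0.2857) → pose (3.2565, 2.7809, -1.9764)
step 4: θ'=-2.3514 (R=4.0000) → pose (4.0900, 4.0175, -2.3514)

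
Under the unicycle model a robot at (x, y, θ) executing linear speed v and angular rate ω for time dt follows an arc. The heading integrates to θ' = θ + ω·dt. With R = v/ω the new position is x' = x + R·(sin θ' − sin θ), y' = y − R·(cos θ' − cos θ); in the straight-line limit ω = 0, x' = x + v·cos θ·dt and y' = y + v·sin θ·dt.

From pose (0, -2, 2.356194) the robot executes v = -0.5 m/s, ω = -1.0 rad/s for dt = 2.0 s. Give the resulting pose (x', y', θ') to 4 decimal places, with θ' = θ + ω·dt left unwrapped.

(-0.1792, -2.8222, 0.3562)

θ' = 2.3562 + -1.0·2.0 = 0.3562
R = v/ω = -0.5/-1.0 = 0.5000
x' = 0 + 0.5000·(sin 0.3562 − sin 2.3562) = -0.1792
y' = -2 − 0.5000·(cos 0.3562 − cos 2.3562) = -2.8222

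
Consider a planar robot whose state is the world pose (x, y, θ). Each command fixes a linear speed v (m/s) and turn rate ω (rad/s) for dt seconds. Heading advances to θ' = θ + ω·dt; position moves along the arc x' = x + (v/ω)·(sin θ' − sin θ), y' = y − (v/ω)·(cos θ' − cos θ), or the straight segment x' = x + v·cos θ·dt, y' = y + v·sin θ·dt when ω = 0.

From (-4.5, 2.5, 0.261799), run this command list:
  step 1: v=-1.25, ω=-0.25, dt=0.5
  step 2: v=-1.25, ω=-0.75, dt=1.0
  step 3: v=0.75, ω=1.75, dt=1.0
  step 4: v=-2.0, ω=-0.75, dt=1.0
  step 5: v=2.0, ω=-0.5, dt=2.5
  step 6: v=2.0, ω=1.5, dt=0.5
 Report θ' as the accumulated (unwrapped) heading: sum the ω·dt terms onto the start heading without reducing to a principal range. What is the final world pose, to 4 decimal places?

(-1.6655, -0.0762, -0.1132)

step 1: θ'=0.1368 (R=5.0000) → pose (-5.1122, 2.3763, 0.1368)
step 2: θ'=-0.6132 (R=1.6667) → pose (-6.2987, 2.6644, -0.6132)
step 3: θ'=1.1368 (R=0.4286) → pose (-5.6632, 2.8347, 1.1368)
step 4: θ'=0.3868 (R=2.6667) → pose (-7.0767, 1.4864, 0.3868)
step 5: θ'=-0.8632 (R=-4.0000) → pose (-2.5281, 0.3819, -0.8632)
step 6: θ'=-0.1132 (R=1.3333) → pose (-1.6655, -0.0762, -0.1132)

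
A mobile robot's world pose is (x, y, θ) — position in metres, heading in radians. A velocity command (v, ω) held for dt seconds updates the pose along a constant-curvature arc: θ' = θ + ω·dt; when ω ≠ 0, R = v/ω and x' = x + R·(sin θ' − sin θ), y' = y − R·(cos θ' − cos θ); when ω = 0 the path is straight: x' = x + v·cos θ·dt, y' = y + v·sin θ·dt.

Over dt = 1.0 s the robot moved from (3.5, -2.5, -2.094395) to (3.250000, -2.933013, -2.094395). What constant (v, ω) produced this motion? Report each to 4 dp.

Δθ = -2.094395 − -2.094395 = 0.000000
ω = Δθ/dt = 0.000000/1.0 = 0.0000
ω = 0 → v = (Δx·cos θ + Δy·sin θ)/dt = 0.5000

v = 0.5000, ω = 0.0000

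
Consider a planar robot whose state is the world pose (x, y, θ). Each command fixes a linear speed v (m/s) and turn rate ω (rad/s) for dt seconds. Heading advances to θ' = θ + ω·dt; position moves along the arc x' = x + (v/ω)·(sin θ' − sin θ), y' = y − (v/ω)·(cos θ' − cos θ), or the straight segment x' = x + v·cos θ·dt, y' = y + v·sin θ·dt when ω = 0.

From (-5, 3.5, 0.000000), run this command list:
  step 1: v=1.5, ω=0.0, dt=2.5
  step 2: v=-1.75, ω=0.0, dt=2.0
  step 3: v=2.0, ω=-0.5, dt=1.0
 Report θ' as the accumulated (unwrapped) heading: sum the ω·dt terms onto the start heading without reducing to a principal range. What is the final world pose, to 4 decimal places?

(-2.8323, 3.0103, -0.5000)

step 1: θ'=0.0000 (straight) → pose (-1.2500, 3.5000, 0.0000)
step 2: θ'=0.0000 (straight) → pose (-4.7500, 3.5000, 0.0000)
step 3: θ'=-0.5000 (R=-4.0000) → pose (-2.8323, 3.0103, -0.5000)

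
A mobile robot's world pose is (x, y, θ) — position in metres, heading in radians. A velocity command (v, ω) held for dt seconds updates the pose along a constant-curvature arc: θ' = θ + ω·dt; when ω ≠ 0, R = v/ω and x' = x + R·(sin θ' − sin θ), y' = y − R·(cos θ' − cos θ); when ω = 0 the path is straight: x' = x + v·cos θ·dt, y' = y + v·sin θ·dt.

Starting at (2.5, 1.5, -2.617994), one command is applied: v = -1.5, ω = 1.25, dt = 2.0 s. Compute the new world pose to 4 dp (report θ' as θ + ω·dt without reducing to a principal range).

θ' = -2.6180 + 1.25·2.0 = -0.1180
R = v/ω = -1.5/1.25 = -1.2000
x' = 2.5 + -1.2000·(sin -0.1180 − sin -2.6180) = 2.0413
y' = 1.5 − -1.2000·(cos -0.1180 − cos -2.6180) = 3.7309

(2.0413, 3.7309, -0.1180)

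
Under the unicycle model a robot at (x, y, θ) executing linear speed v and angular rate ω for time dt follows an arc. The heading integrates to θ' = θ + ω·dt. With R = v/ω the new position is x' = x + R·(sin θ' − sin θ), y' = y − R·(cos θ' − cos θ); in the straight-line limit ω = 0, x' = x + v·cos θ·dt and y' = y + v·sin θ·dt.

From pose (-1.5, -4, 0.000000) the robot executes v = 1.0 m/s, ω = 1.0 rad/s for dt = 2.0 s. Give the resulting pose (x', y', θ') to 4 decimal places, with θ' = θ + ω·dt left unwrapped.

(-0.5907, -2.5839, 2.0000)

θ' = 0.0000 + 1.0·2.0 = 2.0000
R = v/ω = 1.0/1.0 = 1.0000
x' = -1.5 + 1.0000·(sin 2.0000 − sin 0.0000) = -0.5907
y' = -4 − 1.0000·(cos 2.0000 − cos 0.0000) = -2.5839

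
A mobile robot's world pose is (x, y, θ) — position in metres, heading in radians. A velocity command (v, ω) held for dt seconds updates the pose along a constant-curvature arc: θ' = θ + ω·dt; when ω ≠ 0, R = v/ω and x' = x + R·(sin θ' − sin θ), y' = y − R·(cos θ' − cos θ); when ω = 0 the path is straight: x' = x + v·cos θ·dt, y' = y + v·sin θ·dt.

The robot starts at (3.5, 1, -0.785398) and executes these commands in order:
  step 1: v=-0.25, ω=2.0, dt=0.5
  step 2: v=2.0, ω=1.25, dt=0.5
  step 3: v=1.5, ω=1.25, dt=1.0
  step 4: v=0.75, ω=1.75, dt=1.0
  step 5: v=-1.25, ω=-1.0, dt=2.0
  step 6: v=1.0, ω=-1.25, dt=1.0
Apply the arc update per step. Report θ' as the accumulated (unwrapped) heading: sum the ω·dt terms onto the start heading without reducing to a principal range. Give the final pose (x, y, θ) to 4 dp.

(6.0714, 3.2925, 0.5896)

step 1: θ'=0.2146 (R=-0.1250) → pose (3.3850, 1.0337, 0.2146)
step 2: θ'=0.8396 (R=1.6000) → pose (4.2353, 1.5286, 0.8396)
step 3: θ'=2.0896 (R=1.2000) → pose (4.3841, 2.9250, 2.0896)
step 4: θ'=3.8396 (R=0.4286) → pose (3.7365, 3.0408, 3.8396)
step 5: θ'=1.8396 (R=1.2500) → pose (5.7450, 2.4151, 1.8396)
step 6: θ'=0.5896 (R=-0.8000) → pose (6.0714, 3.2925, 0.5896)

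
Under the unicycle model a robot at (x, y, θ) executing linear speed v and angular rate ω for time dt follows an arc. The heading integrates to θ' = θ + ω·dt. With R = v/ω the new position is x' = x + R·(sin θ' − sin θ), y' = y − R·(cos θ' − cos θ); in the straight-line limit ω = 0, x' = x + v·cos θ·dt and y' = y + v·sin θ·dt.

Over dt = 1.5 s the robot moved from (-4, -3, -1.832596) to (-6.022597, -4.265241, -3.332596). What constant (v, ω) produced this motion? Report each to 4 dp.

Δθ = -3.332596 − -1.832596 = -1.500000
ω = Δθ/dt = -1.500000/1.5 = -1.0000
R = Δx/(sin θ' − sin θ) = -1.7500
v = R·ω = -1.7500·-1.0000 = 1.7500

v = 1.7500, ω = -1.0000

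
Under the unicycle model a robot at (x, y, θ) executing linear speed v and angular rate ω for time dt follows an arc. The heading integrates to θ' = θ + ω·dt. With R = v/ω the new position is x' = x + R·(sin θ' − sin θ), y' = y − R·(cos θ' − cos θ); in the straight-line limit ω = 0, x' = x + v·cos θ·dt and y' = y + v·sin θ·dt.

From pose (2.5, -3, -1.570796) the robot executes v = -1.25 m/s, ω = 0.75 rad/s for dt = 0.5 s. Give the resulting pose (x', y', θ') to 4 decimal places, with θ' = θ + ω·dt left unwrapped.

(2.3842, -2.3895, -1.1958)

θ' = -1.5708 + 0.75·0.5 = -1.1958
R = v/ω = -1.25/0.75 = -1.6667
x' = 2.5 + -1.6667·(sin -1.1958 − sin -1.5708) = 2.3842
y' = -3 − -1.6667·(cos -1.1958 − cos -1.5708) = -2.3895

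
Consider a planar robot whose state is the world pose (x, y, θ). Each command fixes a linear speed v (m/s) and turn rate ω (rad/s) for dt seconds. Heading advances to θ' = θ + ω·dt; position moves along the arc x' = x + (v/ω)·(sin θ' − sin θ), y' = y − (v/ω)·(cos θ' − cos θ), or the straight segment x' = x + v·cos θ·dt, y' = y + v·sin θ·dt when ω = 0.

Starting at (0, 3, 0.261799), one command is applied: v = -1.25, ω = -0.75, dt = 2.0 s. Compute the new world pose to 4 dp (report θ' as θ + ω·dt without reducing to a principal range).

θ' = 0.2618 + -0.75·2.0 = -1.2382
R = v/ω = -1.25/-0.75 = 1.6667
x' = 0 + 1.6667·(sin -1.2382 − sin 0.2618) = -2.0067
y' = 3 − 1.6667·(cos -1.2382 − cos 0.2618) = 4.0657

(-2.0067, 4.0657, -1.2382)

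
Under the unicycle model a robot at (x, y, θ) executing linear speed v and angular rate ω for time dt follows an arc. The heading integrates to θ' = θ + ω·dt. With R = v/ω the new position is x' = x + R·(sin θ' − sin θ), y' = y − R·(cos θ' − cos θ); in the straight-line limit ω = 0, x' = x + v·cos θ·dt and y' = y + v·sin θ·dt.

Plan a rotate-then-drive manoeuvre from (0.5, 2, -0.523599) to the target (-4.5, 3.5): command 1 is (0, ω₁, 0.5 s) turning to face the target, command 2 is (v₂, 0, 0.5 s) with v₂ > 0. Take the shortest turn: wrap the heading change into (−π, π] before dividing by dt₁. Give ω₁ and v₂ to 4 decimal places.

heading to target = atan2(3.5−2, -4.5−0.5) = 2.8501
Δθ = wrap(2.8501 − -0.5236) = -2.9095; ω₁ = Δθ/dt₁ = -5.8189
distance = √((-4.5−0.5)² + (3.5−2)²) = 5.2202; v₂ = distance/dt₂ = 10.4403

ω₁ = -5.8189, v₂ = 10.4403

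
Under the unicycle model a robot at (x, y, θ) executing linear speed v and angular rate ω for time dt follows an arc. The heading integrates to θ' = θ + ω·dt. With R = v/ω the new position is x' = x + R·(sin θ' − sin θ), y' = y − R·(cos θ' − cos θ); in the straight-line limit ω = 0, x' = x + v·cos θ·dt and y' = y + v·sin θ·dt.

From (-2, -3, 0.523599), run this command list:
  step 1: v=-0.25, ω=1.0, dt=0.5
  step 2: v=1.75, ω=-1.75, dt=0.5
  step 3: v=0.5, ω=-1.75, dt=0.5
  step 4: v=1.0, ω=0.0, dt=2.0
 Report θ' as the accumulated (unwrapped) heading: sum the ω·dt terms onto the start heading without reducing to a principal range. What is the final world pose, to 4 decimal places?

step 1: θ'=1.0236 (R=-0.2500) → pose (-2.0885, -3.0864, 1.0236)
step 2: θ'=0.1486 (R=-1.0000) → pose (-1.3826, -2.6177, 0.1486)
step 3: θ'=-0.7264 (R=-0.2857) → pose (-1.1505, -2.6867, -0.7264)
step 4: θ'=-0.7264 (straight) → pose (0.3446, -4.0151, -0.7264)

(0.3446, -4.0151, -0.7264)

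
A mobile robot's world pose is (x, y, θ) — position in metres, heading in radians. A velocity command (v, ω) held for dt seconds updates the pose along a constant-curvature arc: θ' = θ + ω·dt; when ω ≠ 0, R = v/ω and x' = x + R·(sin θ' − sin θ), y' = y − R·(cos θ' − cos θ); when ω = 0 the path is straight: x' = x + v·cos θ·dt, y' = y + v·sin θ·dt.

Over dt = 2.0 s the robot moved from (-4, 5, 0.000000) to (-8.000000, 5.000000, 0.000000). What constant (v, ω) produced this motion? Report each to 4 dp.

Δθ = 0.000000 − 0.000000 = 0.000000
ω = Δθ/dt = 0.000000/2.0 = 0.0000
ω = 0 → v = (Δx·cos θ + Δy·sin θ)/dt = -2.0000

v = -2.0000, ω = 0.0000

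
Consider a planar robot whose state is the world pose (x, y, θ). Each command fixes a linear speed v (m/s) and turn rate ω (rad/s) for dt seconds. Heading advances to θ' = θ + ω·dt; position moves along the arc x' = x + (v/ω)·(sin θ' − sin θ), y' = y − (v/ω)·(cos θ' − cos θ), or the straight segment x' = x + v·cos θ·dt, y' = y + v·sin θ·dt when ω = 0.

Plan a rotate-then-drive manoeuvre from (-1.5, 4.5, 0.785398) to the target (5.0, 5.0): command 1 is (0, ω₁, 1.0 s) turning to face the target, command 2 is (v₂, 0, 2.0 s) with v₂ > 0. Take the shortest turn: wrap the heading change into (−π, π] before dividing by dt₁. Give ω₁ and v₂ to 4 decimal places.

heading to target = atan2(5−4.5, 5−-1.5) = 0.0768
Δθ = wrap(0.0768 − 0.7854) = -0.7086; ω₁ = Δθ/dt₁ = -0.7086
distance = √((5−-1.5)² + (5−4.5)²) = 6.5192; v₂ = distance/dt₂ = 3.2596

ω₁ = -0.7086, v₂ = 3.2596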